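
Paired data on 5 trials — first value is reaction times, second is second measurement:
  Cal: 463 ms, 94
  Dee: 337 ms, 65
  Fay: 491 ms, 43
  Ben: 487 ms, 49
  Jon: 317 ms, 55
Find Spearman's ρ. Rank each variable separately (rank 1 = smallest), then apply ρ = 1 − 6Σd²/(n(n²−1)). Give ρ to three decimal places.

-0.600

Ranks of variable 1: 3, 2, 5, 4, 1
Ranks of variable 2: 5, 4, 1, 2, 3
d = r₁ − r₂: -2, -2, 4, 2, -2
d²: 4, 4, 16, 4, 4; Σd² = 32
ρ = 1 − 6·32/(5·24) = 1 − 192/120 = -0.600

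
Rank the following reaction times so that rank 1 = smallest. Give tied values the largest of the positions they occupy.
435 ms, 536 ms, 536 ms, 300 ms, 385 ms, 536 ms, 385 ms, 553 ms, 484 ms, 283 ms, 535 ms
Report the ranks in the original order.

Sorted (ascending): 283, 300, 385, 385, 435, 484, 535, 536, 536, 536, 553
The 2 values of 385 occupy positions 3–4 → each gets rank 4.
The 3 values of 536 occupy positions 8–10 → each gets rank 10.

5, 10, 10, 2, 4, 10, 4, 11, 6, 1, 7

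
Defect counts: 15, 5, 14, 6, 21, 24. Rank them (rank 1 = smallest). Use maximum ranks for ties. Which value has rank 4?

Sorted (ascending): 5, 6, 14, 15, 21, 24
No ties — each value takes its position as its rank.
Rank 4 → value 15.

15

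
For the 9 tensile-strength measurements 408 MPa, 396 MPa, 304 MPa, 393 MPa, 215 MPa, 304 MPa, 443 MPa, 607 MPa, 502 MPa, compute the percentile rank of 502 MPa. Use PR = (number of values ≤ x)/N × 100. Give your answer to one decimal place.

88.9

N = 9.
Strictly below 502: 7. Equal to 502: 1.
PR = 8/9 × 100 = 88.9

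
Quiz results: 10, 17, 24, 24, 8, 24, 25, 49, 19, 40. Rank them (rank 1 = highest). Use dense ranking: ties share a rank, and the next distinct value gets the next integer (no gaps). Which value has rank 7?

10

Sorted (descending): 49, 40, 25, 24, 24, 24, 19, 17, 10, 8
The 3 values of 24 share dense rank 4.
Remaining distinct values take the next consecutive integers.
Rank 7 → value 10.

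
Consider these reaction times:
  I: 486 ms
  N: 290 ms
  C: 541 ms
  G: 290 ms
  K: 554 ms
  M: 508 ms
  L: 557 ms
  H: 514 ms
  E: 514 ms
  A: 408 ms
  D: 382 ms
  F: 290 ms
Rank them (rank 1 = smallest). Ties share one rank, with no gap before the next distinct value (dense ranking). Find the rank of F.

Sorted (ascending): 290, 290, 290, 382, 408, 486, 508, 514, 514, 541, 554, 557
The 3 values of 290 share dense rank 1.
The 2 values of 514 share dense rank 6.
Remaining distinct values take the next consecutive integers.
F has value 290 ms → rank 1.

1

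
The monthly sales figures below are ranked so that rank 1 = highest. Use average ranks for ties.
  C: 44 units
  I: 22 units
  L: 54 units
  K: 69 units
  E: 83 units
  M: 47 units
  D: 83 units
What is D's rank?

1.5

Sorted (descending): 83, 83, 69, 54, 47, 44, 22
The 2 values of 83 occupy positions 1–2 → average rank (1+2)/2 = 1.5.
D has value 83 units → rank 1.5.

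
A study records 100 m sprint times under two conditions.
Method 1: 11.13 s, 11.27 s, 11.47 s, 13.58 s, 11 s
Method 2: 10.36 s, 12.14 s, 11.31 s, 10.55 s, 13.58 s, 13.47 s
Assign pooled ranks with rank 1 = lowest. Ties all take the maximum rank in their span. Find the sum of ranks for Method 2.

37

Sorted (ascending): 10.36, 10.55, 11, 11.13, 11.27, 11.31, 11.47, 12.14, 13.47, 13.58, 13.58
The 2 values of 13.58 occupy positions 10–11 → each gets rank 11.
Method 2 values → pooled ranks: 10.36→1, 12.14→8, 11.31→6, 10.55→2, 13.58→11, 13.47→9
Rank sum = 1 + 8 + 6 + 2 + 11 + 9 = 37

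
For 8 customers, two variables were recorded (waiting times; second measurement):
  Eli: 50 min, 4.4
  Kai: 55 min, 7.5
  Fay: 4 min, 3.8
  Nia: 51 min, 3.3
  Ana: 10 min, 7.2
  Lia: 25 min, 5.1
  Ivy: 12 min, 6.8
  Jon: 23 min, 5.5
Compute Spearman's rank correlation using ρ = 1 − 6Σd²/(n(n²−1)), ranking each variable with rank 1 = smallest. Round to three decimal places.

0.024

Ranks of variable 1: 6, 8, 1, 7, 2, 5, 3, 4
Ranks of variable 2: 3, 8, 2, 1, 7, 4, 6, 5
d = r₁ − r₂: 3, 0, -1, 6, -5, 1, -3, -1
d²: 9, 0, 1, 36, 25, 1, 9, 1; Σd² = 82
ρ = 1 − 6·82/(8·63) = 1 − 492/504 = 0.024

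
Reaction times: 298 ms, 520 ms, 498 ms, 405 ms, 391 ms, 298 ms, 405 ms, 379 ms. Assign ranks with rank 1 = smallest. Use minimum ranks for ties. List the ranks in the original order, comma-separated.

1, 8, 7, 5, 4, 1, 5, 3

Sorted (ascending): 298, 298, 379, 391, 405, 405, 498, 520
The 2 values of 298 occupy positions 1–2 → each gets rank 1.
The 2 values of 405 occupy positions 5–6 → each gets rank 5.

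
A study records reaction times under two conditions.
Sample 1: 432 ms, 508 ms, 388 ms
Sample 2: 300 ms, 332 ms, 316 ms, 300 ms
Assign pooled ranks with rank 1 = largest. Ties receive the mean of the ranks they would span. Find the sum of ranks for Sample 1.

Sorted (descending): 508, 432, 388, 332, 316, 300, 300
The 2 values of 300 occupy positions 6–7 → average rank (6+7)/2 = 6.5.
Sample 1 values → pooled ranks: 432→2, 508→1, 388→3
Rank sum = 2 + 1 + 3 = 6

6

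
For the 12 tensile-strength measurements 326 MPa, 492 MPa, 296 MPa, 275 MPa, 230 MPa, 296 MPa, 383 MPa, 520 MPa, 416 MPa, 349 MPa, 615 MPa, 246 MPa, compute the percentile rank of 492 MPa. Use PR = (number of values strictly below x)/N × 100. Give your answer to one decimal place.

N = 12.
Strictly below 492: 9. Equal to 492: 1.
PR = 9/12 × 100 = 75.0

75.0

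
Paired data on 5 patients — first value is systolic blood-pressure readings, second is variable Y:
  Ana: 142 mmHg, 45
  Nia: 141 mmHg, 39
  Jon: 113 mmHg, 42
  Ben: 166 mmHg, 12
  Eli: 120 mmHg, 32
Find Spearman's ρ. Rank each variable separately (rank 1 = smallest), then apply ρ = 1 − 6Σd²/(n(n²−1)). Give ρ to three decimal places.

-0.300

Ranks of variable 1: 4, 3, 1, 5, 2
Ranks of variable 2: 5, 3, 4, 1, 2
d = r₁ − r₂: -1, 0, -3, 4, 0
d²: 1, 0, 9, 16, 0; Σd² = 26
ρ = 1 − 6·26/(5·24) = 1 − 156/120 = -0.300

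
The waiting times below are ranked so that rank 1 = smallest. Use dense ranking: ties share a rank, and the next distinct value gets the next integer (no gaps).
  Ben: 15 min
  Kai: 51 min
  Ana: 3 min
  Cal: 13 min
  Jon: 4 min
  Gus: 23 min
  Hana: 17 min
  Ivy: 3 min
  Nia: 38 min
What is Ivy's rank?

Sorted (ascending): 3, 3, 4, 13, 15, 17, 23, 38, 51
The 2 values of 3 share dense rank 1.
Remaining distinct values take the next consecutive integers.
Ivy has value 3 min → rank 1.

1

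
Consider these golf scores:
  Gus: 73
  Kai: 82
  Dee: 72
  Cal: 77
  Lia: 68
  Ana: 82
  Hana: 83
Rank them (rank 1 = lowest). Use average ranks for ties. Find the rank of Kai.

Sorted (ascending): 68, 72, 73, 77, 82, 82, 83
The 2 values of 82 occupy positions 5–6 → average rank (5+6)/2 = 5.5.
Kai has value 82 → rank 5.5.

5.5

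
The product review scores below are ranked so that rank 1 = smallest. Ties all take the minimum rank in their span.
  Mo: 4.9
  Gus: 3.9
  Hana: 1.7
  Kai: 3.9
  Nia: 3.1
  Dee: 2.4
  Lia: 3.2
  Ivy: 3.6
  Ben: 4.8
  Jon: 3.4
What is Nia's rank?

3

Sorted (ascending): 1.7, 2.4, 3.1, 3.2, 3.4, 3.6, 3.9, 3.9, 4.8, 4.9
The 2 values of 3.9 occupy positions 7–8 → each gets rank 7.
Nia has value 3.1 → rank 3.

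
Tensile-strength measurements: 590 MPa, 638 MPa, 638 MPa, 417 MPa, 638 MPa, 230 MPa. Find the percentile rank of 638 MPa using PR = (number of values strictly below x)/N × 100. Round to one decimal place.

50.0

N = 6.
Strictly below 638: 3. Equal to 638: 3.
PR = 3/6 × 100 = 50.0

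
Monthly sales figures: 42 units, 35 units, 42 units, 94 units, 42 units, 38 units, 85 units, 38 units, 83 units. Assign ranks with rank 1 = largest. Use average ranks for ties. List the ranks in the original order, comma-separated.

Sorted (descending): 94, 85, 83, 42, 42, 42, 38, 38, 35
The 3 values of 42 occupy positions 4–6 → average rank 5.
The 2 values of 38 occupy positions 7–8 → average rank (7+8)/2 = 7.5.

5, 9, 5, 1, 5, 7.5, 2, 7.5, 3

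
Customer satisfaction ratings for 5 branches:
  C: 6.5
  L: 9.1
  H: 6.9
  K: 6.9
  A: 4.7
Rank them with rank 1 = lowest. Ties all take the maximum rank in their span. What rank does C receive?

Sorted (ascending): 4.7, 6.5, 6.9, 6.9, 9.1
The 2 values of 6.9 occupy positions 3–4 → each gets rank 4.
C has value 6.5 → rank 2.

2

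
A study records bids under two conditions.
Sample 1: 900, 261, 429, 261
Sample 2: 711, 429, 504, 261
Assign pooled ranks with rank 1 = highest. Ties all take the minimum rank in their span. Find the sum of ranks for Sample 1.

17

Sorted (descending): 900, 711, 504, 429, 429, 261, 261, 261
The 2 values of 429 occupy positions 4–5 → each gets rank 4.
The 3 values of 261 occupy positions 6–8 → each gets rank 6.
Sample 1 values → pooled ranks: 900→1, 261→6, 429→4, 261→6
Rank sum = 1 + 6 + 4 + 6 = 17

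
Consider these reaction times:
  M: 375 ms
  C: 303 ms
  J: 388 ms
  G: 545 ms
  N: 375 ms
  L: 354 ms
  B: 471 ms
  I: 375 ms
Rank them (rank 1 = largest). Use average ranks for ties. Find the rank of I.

5

Sorted (descending): 545, 471, 388, 375, 375, 375, 354, 303
The 3 values of 375 occupy positions 4–6 → average rank 5.
I has value 375 ms → rank 5.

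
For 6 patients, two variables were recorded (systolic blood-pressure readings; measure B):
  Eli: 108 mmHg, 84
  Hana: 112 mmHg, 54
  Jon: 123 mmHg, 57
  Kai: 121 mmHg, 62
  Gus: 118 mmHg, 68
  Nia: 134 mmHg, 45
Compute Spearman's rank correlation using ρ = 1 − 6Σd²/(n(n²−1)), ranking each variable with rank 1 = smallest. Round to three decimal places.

-0.657

Ranks of variable 1: 1, 2, 5, 4, 3, 6
Ranks of variable 2: 6, 2, 3, 4, 5, 1
d = r₁ − r₂: -5, 0, 2, 0, -2, 5
d²: 25, 0, 4, 0, 4, 25; Σd² = 58
ρ = 1 − 6·58/(6·35) = 1 − 348/210 = -0.657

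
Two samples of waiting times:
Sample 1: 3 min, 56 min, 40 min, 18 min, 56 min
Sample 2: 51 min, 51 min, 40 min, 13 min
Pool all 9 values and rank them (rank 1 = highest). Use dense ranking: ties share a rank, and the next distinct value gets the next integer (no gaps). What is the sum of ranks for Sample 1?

15

Sorted (descending): 56, 56, 51, 51, 40, 40, 18, 13, 3
The 2 values of 56 share dense rank 1.
The 2 values of 51 share dense rank 2.
The 2 values of 40 share dense rank 3.
Remaining distinct values take the next consecutive integers.
Sample 1 values → pooled ranks: 3→6, 56→1, 40→3, 18→4, 56→1
Rank sum = 6 + 1 + 3 + 4 + 1 = 15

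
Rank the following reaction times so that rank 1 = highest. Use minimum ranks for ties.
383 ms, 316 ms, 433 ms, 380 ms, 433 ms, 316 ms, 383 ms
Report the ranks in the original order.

Sorted (descending): 433, 433, 383, 383, 380, 316, 316
The 2 values of 433 occupy positions 1–2 → each gets rank 1.
The 2 values of 383 occupy positions 3–4 → each gets rank 3.
The 2 values of 316 occupy positions 6–7 → each gets rank 6.

3, 6, 1, 5, 1, 6, 3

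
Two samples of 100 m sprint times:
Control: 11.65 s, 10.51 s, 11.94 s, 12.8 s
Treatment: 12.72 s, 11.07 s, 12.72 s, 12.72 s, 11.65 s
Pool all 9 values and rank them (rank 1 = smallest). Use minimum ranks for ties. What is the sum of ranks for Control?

18

Sorted (ascending): 10.51, 11.07, 11.65, 11.65, 11.94, 12.72, 12.72, 12.72, 12.8
The 2 values of 11.65 occupy positions 3–4 → each gets rank 3.
The 3 values of 12.72 occupy positions 6–8 → each gets rank 6.
Control values → pooled ranks: 11.65→3, 10.51→1, 11.94→5, 12.8→9
Rank sum = 3 + 1 + 5 + 9 = 18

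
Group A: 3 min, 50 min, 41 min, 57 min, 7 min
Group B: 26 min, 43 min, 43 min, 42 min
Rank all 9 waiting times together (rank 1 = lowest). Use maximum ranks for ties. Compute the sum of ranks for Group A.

24

Sorted (ascending): 3, 7, 26, 41, 42, 43, 43, 50, 57
The 2 values of 43 occupy positions 6–7 → each gets rank 7.
Group A values → pooled ranks: 3→1, 50→8, 41→4, 57→9, 7→2
Rank sum = 1 + 8 + 4 + 9 + 2 = 24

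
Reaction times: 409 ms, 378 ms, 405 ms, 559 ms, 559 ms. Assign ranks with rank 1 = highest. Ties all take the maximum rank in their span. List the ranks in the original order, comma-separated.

3, 5, 4, 2, 2

Sorted (descending): 559, 559, 409, 405, 378
The 2 values of 559 occupy positions 1–2 → each gets rank 2.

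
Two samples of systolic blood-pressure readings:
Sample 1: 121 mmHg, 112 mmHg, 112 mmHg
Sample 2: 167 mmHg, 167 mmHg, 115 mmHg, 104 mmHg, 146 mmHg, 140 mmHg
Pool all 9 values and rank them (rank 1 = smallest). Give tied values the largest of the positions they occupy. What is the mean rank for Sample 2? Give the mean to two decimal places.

Sorted (ascending): 104, 112, 112, 115, 121, 140, 146, 167, 167
The 2 values of 112 occupy positions 2–3 → each gets rank 3.
The 2 values of 167 occupy positions 8–9 → each gets rank 9.
Sample 2 values → pooled ranks: 167→9, 167→9, 115→4, 104→1, 146→7, 140→6
Mean rank = (9 + 9 + 4 + 1 + 7 + 6) / 6 = 6.00

6.00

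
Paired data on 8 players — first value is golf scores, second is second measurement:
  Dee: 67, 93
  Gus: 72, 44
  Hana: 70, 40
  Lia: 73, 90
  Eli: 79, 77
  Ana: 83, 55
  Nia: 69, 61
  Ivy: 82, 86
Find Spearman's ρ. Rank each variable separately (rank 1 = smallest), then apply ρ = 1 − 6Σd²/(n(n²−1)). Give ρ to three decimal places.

Ranks of variable 1: 1, 4, 3, 5, 6, 8, 2, 7
Ranks of variable 2: 8, 2, 1, 7, 5, 3, 4, 6
d = r₁ − r₂: -7, 2, 2, -2, 1, 5, -2, 1
d²: 49, 4, 4, 4, 1, 25, 4, 1; Σd² = 92
ρ = 1 − 6·92/(8·63) = 1 − 552/504 = -0.095

-0.095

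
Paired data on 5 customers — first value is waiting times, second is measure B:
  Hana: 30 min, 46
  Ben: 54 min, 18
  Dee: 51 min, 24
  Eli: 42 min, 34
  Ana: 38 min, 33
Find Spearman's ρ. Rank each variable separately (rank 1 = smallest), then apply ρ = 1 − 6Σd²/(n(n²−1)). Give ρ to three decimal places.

-0.900

Ranks of variable 1: 1, 5, 4, 3, 2
Ranks of variable 2: 5, 1, 2, 4, 3
d = r₁ − r₂: -4, 4, 2, -1, -1
d²: 16, 16, 4, 1, 1; Σd² = 38
ρ = 1 − 6·38/(5·24) = 1 − 228/120 = -0.900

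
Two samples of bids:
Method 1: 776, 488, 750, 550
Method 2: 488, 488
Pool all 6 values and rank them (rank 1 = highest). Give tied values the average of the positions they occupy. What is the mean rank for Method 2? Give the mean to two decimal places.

Sorted (descending): 776, 750, 550, 488, 488, 488
The 3 values of 488 occupy positions 4–6 → average rank 5.
Method 2 values → pooled ranks: 488→5, 488→5
Mean rank = (5 + 5) / 2 = 5.00

5.00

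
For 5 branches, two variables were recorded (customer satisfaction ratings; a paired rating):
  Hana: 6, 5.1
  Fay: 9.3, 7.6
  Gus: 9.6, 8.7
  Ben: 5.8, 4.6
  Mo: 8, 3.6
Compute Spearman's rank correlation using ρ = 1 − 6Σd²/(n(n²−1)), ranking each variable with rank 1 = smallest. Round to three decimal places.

Ranks of variable 1: 2, 4, 5, 1, 3
Ranks of variable 2: 3, 4, 5, 2, 1
d = r₁ − r₂: -1, 0, 0, -1, 2
d²: 1, 0, 0, 1, 4; Σd² = 6
ρ = 1 − 6·6/(5·24) = 1 − 36/120 = 0.700

0.700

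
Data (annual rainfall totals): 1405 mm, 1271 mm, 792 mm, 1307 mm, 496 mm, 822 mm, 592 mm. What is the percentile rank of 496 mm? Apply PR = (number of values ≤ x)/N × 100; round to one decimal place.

14.3

N = 7.
Strictly below 496: 0. Equal to 496: 1.
PR = 1/7 × 100 = 14.3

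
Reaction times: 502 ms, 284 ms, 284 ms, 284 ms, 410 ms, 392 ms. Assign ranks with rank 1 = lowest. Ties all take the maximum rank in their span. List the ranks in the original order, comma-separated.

6, 3, 3, 3, 5, 4

Sorted (ascending): 284, 284, 284, 392, 410, 502
The 3 values of 284 occupy positions 1–3 → each gets rank 3.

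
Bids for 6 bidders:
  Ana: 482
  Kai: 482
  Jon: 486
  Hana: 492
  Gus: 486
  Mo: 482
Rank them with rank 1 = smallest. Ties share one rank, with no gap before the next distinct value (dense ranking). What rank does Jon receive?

Sorted (ascending): 482, 482, 482, 486, 486, 492
The 3 values of 482 share dense rank 1.
The 2 values of 486 share dense rank 2.
Remaining distinct values take the next consecutive integers.
Jon has value 486 → rank 2.

2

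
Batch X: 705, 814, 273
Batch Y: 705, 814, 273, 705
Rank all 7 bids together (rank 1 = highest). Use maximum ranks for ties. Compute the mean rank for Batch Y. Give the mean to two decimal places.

4.75

Sorted (descending): 814, 814, 705, 705, 705, 273, 273
The 2 values of 814 occupy positions 1–2 → each gets rank 2.
The 3 values of 705 occupy positions 3–5 → each gets rank 5.
The 2 values of 273 occupy positions 6–7 → each gets rank 7.
Batch Y values → pooled ranks: 705→5, 814→2, 273→7, 705→5
Mean rank = (5 + 2 + 7 + 5) / 4 = 4.75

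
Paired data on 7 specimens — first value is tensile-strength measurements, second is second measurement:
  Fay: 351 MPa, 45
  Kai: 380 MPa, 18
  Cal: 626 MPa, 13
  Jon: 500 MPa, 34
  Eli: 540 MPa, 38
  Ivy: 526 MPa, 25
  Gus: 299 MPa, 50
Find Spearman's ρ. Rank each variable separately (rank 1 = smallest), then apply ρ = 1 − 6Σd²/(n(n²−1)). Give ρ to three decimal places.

-0.679

Ranks of variable 1: 2, 3, 7, 4, 6, 5, 1
Ranks of variable 2: 6, 2, 1, 4, 5, 3, 7
d = r₁ − r₂: -4, 1, 6, 0, 1, 2, -6
d²: 16, 1, 36, 0, 1, 4, 36; Σd² = 94
ρ = 1 − 6·94/(7·48) = 1 − 564/336 = -0.679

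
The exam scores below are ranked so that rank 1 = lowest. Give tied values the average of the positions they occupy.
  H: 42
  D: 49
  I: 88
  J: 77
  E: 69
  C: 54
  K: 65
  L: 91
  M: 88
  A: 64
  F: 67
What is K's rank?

5

Sorted (ascending): 42, 49, 54, 64, 65, 67, 69, 77, 88, 88, 91
The 2 values of 88 occupy positions 9–10 → average rank (9+10)/2 = 9.5.
K has value 65 → rank 5.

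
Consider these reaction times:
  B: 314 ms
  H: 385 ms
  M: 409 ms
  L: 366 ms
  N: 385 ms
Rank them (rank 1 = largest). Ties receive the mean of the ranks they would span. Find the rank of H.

2.5

Sorted (descending): 409, 385, 385, 366, 314
The 2 values of 385 occupy positions 2–3 → average rank (2+3)/2 = 2.5.
H has value 385 ms → rank 2.5.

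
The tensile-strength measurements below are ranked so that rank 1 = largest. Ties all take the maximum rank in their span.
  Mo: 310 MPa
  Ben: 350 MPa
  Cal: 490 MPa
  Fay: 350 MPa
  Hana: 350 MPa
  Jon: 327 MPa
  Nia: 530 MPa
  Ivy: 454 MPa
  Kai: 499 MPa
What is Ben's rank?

Sorted (descending): 530, 499, 490, 454, 350, 350, 350, 327, 310
The 3 values of 350 occupy positions 5–7 → each gets rank 7.
Ben has value 350 MPa → rank 7.

7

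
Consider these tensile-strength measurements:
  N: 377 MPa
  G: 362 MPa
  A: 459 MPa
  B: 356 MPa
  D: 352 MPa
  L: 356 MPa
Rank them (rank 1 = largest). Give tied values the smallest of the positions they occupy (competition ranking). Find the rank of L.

4

Sorted (descending): 459, 377, 362, 356, 356, 352
The 2 values of 356 occupy positions 4–5 → each gets rank 4.
L has value 356 MPa → rank 4.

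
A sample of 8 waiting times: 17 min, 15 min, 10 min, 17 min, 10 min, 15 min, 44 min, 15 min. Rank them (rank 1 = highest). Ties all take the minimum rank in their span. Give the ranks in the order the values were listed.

2, 4, 7, 2, 7, 4, 1, 4

Sorted (descending): 44, 17, 17, 15, 15, 15, 10, 10
The 2 values of 17 occupy positions 2–3 → each gets rank 2.
The 3 values of 15 occupy positions 4–6 → each gets rank 4.
The 2 values of 10 occupy positions 7–8 → each gets rank 7.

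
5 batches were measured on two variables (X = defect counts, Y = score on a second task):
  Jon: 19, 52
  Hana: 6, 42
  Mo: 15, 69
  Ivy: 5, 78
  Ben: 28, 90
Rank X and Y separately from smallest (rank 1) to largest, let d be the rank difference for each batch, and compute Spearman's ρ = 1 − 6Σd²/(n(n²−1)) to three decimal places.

0.300

Ranks of variable 1: 4, 2, 3, 1, 5
Ranks of variable 2: 2, 1, 3, 4, 5
d = r₁ − r₂: 2, 1, 0, -3, 0
d²: 4, 1, 0, 9, 0; Σd² = 14
ρ = 1 − 6·14/(5·24) = 1 − 84/120 = 0.300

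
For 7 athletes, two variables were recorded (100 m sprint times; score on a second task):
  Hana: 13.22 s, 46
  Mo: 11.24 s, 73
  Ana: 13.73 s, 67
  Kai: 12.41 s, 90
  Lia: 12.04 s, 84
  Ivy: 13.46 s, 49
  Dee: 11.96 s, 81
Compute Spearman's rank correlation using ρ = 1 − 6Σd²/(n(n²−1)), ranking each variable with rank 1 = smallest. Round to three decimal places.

Ranks of variable 1: 5, 1, 7, 4, 3, 6, 2
Ranks of variable 2: 1, 4, 3, 7, 6, 2, 5
d = r₁ − r₂: 4, -3, 4, -3, -3, 4, -3
d²: 16, 9, 16, 9, 9, 16, 9; Σd² = 84
ρ = 1 − 6·84/(7·48) = 1 − 504/336 = -0.500

-0.500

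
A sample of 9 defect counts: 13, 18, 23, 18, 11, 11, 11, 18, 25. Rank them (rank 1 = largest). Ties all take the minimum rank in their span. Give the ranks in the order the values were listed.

Sorted (descending): 25, 23, 18, 18, 18, 13, 11, 11, 11
The 3 values of 18 occupy positions 3–5 → each gets rank 3.
The 3 values of 11 occupy positions 7–9 → each gets rank 7.

6, 3, 2, 3, 7, 7, 7, 3, 1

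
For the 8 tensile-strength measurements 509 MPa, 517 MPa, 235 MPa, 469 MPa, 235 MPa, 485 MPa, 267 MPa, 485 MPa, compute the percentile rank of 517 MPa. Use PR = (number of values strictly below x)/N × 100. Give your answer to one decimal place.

N = 8.
Strictly below 517: 7. Equal to 517: 1.
PR = 7/8 × 100 = 87.5

87.5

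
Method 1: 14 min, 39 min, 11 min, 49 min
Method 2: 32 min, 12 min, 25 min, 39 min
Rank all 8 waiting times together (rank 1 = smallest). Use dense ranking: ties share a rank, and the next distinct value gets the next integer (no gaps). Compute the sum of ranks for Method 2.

Sorted (ascending): 11, 12, 14, 25, 32, 39, 39, 49
The 2 values of 39 share dense rank 6.
Remaining distinct values take the next consecutive integers.
Method 2 values → pooled ranks: 32→5, 12→2, 25→4, 39→6
Rank sum = 5 + 2 + 4 + 6 = 17

17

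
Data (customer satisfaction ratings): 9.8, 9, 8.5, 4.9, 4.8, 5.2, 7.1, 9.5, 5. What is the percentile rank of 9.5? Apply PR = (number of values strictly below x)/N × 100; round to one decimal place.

77.8

N = 9.
Strictly below 9.5: 7. Equal to 9.5: 1.
PR = 7/9 × 100 = 77.8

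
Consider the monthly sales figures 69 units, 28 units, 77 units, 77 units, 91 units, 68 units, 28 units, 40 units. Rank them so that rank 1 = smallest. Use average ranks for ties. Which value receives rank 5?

69

Sorted (ascending): 28, 28, 40, 68, 69, 77, 77, 91
The 2 values of 28 occupy positions 1–2 → average rank (1+2)/2 = 1.5.
The 2 values of 77 occupy positions 6–7 → average rank (6+7)/2 = 6.5.
Rank 5 → value 69.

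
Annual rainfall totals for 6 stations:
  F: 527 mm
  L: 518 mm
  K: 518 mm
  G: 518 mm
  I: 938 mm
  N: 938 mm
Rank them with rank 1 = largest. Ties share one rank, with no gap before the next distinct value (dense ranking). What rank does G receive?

Sorted (descending): 938, 938, 527, 518, 518, 518
The 2 values of 938 share dense rank 1.
The 3 values of 518 share dense rank 3.
Remaining distinct values take the next consecutive integers.
G has value 518 mm → rank 3.

3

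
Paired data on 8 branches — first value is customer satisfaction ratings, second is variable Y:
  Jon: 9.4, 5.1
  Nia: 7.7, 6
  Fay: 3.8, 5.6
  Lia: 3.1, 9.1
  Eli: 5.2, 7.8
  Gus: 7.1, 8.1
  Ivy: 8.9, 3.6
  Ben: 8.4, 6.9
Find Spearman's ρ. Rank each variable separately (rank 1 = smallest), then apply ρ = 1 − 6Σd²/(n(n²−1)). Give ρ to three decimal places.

-0.690

Ranks of variable 1: 8, 5, 2, 1, 3, 4, 7, 6
Ranks of variable 2: 2, 4, 3, 8, 6, 7, 1, 5
d = r₁ − r₂: 6, 1, -1, -7, -3, -3, 6, 1
d²: 36, 1, 1, 49, 9, 9, 36, 1; Σd² = 142
ρ = 1 − 6·142/(8·63) = 1 − 852/504 = -0.690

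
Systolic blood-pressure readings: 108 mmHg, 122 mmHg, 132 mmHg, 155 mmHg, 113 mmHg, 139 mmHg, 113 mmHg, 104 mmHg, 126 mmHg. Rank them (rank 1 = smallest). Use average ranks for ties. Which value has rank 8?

139

Sorted (ascending): 104, 108, 113, 113, 122, 126, 132, 139, 155
The 2 values of 113 occupy positions 3–4 → average rank (3+4)/2 = 3.5.
Rank 8 → value 139.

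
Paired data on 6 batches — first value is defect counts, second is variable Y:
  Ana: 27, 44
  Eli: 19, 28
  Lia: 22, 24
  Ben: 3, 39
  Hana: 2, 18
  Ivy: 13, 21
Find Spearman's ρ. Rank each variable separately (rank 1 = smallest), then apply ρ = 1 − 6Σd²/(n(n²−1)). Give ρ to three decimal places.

Ranks of variable 1: 6, 4, 5, 2, 1, 3
Ranks of variable 2: 6, 4, 3, 5, 1, 2
d = r₁ − r₂: 0, 0, 2, -3, 0, 1
d²: 0, 0, 4, 9, 0, 1; Σd² = 14
ρ = 1 − 6·14/(6·35) = 1 − 84/210 = 0.600

0.600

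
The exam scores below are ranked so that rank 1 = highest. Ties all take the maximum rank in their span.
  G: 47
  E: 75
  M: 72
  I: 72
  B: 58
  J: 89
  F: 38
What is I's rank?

4

Sorted (descending): 89, 75, 72, 72, 58, 47, 38
The 2 values of 72 occupy positions 3–4 → each gets rank 4.
I has value 72 → rank 4.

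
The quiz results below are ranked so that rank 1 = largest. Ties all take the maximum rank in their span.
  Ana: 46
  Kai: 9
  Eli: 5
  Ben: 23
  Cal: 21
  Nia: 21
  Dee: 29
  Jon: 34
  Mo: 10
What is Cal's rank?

Sorted (descending): 46, 34, 29, 23, 21, 21, 10, 9, 5
The 2 values of 21 occupy positions 5–6 → each gets rank 6.
Cal has value 21 → rank 6.

6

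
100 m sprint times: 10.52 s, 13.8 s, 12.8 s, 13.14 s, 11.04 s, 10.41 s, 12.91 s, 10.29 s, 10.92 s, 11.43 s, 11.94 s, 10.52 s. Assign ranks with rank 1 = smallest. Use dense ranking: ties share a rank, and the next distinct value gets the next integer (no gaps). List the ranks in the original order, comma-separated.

3, 11, 8, 10, 5, 2, 9, 1, 4, 6, 7, 3

Sorted (ascending): 10.29, 10.41, 10.52, 10.52, 10.92, 11.04, 11.43, 11.94, 12.8, 12.91, 13.14, 13.8
The 2 values of 10.52 share dense rank 3.
Remaining distinct values take the next consecutive integers.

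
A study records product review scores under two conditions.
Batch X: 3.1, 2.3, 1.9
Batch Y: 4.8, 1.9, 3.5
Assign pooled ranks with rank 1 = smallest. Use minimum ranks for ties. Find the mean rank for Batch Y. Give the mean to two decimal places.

4.00

Sorted (ascending): 1.9, 1.9, 2.3, 3.1, 3.5, 4.8
The 2 values of 1.9 occupy positions 1–2 → each gets rank 1.
Batch Y values → pooled ranks: 4.8→6, 1.9→1, 3.5→5
Mean rank = (6 + 1 + 5) / 3 = 4.00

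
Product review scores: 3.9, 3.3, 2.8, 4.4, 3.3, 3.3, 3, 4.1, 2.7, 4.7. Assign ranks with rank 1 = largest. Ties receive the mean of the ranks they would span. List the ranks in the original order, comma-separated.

Sorted (descending): 4.7, 4.4, 4.1, 3.9, 3.3, 3.3, 3.3, 3, 2.8, 2.7
The 3 values of 3.3 occupy positions 5–7 → average rank 6.

4, 6, 9, 2, 6, 6, 8, 3, 10, 1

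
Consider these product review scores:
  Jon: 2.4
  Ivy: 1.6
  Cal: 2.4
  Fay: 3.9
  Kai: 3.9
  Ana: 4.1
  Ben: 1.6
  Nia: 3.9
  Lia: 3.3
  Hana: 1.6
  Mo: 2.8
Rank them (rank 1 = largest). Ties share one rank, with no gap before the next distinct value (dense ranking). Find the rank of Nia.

Sorted (descending): 4.1, 3.9, 3.9, 3.9, 3.3, 2.8, 2.4, 2.4, 1.6, 1.6, 1.6
The 3 values of 3.9 share dense rank 2.
The 2 values of 2.4 share dense rank 5.
The 3 values of 1.6 share dense rank 6.
Remaining distinct values take the next consecutive integers.
Nia has value 3.9 → rank 2.

2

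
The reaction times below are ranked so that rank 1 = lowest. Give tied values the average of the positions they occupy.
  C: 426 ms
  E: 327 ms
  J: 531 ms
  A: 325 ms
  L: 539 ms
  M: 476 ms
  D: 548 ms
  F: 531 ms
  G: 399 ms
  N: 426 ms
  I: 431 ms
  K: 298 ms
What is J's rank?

9.5

Sorted (ascending): 298, 325, 327, 399, 426, 426, 431, 476, 531, 531, 539, 548
The 2 values of 426 occupy positions 5–6 → average rank (5+6)/2 = 5.5.
The 2 values of 531 occupy positions 9–10 → average rank (9+10)/2 = 9.5.
J has value 531 ms → rank 9.5.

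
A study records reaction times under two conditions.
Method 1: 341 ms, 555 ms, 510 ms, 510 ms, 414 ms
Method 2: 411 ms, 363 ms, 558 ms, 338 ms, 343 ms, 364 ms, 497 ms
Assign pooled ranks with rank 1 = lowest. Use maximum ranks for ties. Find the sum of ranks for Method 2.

39

Sorted (ascending): 338, 341, 343, 363, 364, 411, 414, 497, 510, 510, 555, 558
The 2 values of 510 occupy positions 9–10 → each gets rank 10.
Method 2 values → pooled ranks: 411→6, 363→4, 558→12, 338→1, 343→3, 364→5, 497→8
Rank sum = 6 + 4 + 12 + 1 + 3 + 5 + 8 = 39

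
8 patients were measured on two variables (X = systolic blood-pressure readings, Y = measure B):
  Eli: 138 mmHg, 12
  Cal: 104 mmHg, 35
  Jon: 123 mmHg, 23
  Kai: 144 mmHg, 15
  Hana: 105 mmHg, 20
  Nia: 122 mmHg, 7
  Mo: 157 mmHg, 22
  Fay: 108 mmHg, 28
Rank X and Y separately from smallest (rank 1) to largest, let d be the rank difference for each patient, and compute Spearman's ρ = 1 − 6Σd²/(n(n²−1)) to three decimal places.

Ranks of variable 1: 6, 1, 5, 7, 2, 4, 8, 3
Ranks of variable 2: 2, 8, 6, 3, 4, 1, 5, 7
d = r₁ − r₂: 4, -7, -1, 4, -2, 3, 3, -4
d²: 16, 49, 1, 16, 4, 9, 9, 16; Σd² = 120
ρ = 1 − 6·120/(8·63) = 1 − 720/504 = -0.429

-0.429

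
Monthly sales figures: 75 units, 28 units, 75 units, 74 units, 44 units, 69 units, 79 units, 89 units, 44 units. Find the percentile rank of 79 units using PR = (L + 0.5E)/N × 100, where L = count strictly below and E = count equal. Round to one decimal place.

83.3

N = 9.
Strictly below 79: 7. Equal to 79: 1.
PR = (7 + 0.5·1)/9 × 100 = 83.3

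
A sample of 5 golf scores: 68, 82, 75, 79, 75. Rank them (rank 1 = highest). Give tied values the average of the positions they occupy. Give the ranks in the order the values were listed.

Sorted (descending): 82, 79, 75, 75, 68
The 2 values of 75 occupy positions 3–4 → average rank (3+4)/2 = 3.5.

5, 1, 3.5, 2, 3.5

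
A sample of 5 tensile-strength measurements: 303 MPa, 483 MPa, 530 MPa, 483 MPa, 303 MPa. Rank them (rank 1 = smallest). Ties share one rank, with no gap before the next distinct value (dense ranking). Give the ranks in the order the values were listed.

1, 2, 3, 2, 1

Sorted (ascending): 303, 303, 483, 483, 530
The 2 values of 303 share dense rank 1.
The 2 values of 483 share dense rank 2.
Remaining distinct values take the next consecutive integers.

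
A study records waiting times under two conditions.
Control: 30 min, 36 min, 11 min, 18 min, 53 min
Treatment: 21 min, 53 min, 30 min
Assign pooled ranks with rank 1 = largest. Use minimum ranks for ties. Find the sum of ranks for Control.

Sorted (descending): 53, 53, 36, 30, 30, 21, 18, 11
The 2 values of 53 occupy positions 1–2 → each gets rank 1.
The 2 values of 30 occupy positions 4–5 → each gets rank 4.
Control values → pooled ranks: 30→4, 36→3, 11→8, 18→7, 53→1
Rank sum = 4 + 3 + 8 + 7 + 1 = 23

23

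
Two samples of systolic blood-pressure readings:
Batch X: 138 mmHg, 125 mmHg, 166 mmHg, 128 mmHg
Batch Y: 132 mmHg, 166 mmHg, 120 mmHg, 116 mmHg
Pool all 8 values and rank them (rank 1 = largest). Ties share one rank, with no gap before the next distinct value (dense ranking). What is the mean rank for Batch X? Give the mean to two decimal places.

3.00

Sorted (descending): 166, 166, 138, 132, 128, 125, 120, 116
The 2 values of 166 share dense rank 1.
Remaining distinct values take the next consecutive integers.
Batch X values → pooled ranks: 138→2, 125→5, 166→1, 128→4
Mean rank = (2 + 5 + 1 + 4) / 4 = 3.00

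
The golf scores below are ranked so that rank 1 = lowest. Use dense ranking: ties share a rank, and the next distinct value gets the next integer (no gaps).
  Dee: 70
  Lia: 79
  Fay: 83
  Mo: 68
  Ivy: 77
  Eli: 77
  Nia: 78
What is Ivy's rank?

Sorted (ascending): 68, 70, 77, 77, 78, 79, 83
The 2 values of 77 share dense rank 3.
Remaining distinct values take the next consecutive integers.
Ivy has value 77 → rank 3.

3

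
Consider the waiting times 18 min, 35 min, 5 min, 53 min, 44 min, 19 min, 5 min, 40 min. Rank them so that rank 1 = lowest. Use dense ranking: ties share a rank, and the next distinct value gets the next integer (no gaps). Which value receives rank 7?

Sorted (ascending): 5, 5, 18, 19, 35, 40, 44, 53
The 2 values of 5 share dense rank 1.
Remaining distinct values take the next consecutive integers.
Rank 7 → value 53.

53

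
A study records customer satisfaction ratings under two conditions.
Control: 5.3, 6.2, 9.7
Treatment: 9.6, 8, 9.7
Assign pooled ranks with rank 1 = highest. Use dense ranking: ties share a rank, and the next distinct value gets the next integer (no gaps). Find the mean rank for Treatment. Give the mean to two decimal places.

Sorted (descending): 9.7, 9.7, 9.6, 8, 6.2, 5.3
The 2 values of 9.7 share dense rank 1.
Remaining distinct values take the next consecutive integers.
Treatment values → pooled ranks: 9.6→2, 8→3, 9.7→1
Mean rank = (2 + 3 + 1) / 3 = 2.00

2.00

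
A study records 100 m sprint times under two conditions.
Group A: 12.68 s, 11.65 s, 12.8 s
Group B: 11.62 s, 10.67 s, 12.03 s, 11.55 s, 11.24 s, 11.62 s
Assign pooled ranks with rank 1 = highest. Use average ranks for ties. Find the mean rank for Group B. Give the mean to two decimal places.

6.33

Sorted (descending): 12.8, 12.68, 12.03, 11.65, 11.62, 11.62, 11.55, 11.24, 10.67
The 2 values of 11.62 occupy positions 5–6 → average rank (5+6)/2 = 5.5.
Group B values → pooled ranks: 11.62→5.5, 10.67→9, 12.03→3, 11.55→7, 11.24→8, 11.62→5.5
Mean rank = (5.5 + 9 + 3 + 7 + 8 + 5.5) / 6 = 6.33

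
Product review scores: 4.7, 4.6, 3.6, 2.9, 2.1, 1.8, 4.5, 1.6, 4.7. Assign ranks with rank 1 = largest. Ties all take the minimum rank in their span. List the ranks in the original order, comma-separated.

1, 3, 5, 6, 7, 8, 4, 9, 1

Sorted (descending): 4.7, 4.7, 4.6, 4.5, 3.6, 2.9, 2.1, 1.8, 1.6
The 2 values of 4.7 occupy positions 1–2 → each gets rank 1.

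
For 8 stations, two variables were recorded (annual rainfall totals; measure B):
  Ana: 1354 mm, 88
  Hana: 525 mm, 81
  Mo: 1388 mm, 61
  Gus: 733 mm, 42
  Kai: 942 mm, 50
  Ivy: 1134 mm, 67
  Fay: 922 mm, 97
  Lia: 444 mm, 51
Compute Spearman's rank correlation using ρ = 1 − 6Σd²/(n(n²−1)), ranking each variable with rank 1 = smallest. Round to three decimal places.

0.214

Ranks of variable 1: 7, 2, 8, 3, 5, 6, 4, 1
Ranks of variable 2: 7, 6, 4, 1, 2, 5, 8, 3
d = r₁ − r₂: 0, -4, 4, 2, 3, 1, -4, -2
d²: 0, 16, 16, 4, 9, 1, 16, 4; Σd² = 66
ρ = 1 − 6·66/(8·63) = 1 − 396/504 = 0.214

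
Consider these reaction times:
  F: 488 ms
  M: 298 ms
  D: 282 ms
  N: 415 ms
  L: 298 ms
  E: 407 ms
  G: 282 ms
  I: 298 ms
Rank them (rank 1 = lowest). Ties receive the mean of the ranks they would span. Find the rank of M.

4

Sorted (ascending): 282, 282, 298, 298, 298, 407, 415, 488
The 2 values of 282 occupy positions 1–2 → average rank (1+2)/2 = 1.5.
The 3 values of 298 occupy positions 3–5 → average rank 4.
M has value 298 ms → rank 4.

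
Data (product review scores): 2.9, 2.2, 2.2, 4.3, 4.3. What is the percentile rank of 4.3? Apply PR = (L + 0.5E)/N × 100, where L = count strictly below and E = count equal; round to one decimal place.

N = 5.
Strictly below 4.3: 3. Equal to 4.3: 2.
PR = (3 + 0.5·2)/5 × 100 = 80.0

80.0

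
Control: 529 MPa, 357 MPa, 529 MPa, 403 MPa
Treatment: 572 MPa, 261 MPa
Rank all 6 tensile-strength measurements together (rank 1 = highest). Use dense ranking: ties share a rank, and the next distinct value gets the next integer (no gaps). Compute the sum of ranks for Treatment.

6

Sorted (descending): 572, 529, 529, 403, 357, 261
The 2 values of 529 share dense rank 2.
Remaining distinct values take the next consecutive integers.
Treatment values → pooled ranks: 572→1, 261→5
Rank sum = 1 + 5 = 6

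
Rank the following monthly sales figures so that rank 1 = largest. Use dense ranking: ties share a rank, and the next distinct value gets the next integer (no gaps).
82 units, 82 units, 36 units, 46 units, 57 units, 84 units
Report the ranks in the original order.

Sorted (descending): 84, 82, 82, 57, 46, 36
The 2 values of 82 share dense rank 2.
Remaining distinct values take the next consecutive integers.

2, 2, 5, 4, 3, 1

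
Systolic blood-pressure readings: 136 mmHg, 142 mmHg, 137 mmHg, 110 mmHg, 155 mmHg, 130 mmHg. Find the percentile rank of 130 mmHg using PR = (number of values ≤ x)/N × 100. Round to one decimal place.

33.3

N = 6.
Strictly below 130: 1. Equal to 130: 1.
PR = 2/6 × 100 = 33.3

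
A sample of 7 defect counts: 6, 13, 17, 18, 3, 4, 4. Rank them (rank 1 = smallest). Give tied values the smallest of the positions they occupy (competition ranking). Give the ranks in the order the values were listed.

4, 5, 6, 7, 1, 2, 2

Sorted (ascending): 3, 4, 4, 6, 13, 17, 18
The 2 values of 4 occupy positions 2–3 → each gets rank 2.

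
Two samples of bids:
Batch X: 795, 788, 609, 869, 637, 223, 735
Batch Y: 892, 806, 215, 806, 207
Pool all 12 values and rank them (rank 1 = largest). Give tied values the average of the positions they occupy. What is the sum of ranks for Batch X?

Sorted (descending): 892, 869, 806, 806, 795, 788, 735, 637, 609, 223, 215, 207
The 2 values of 806 occupy positions 3–4 → average rank (3+4)/2 = 3.5.
Batch X values → pooled ranks: 795→5, 788→6, 609→9, 869→2, 637→8, 223→10, 735→7
Rank sum = 5 + 6 + 9 + 2 + 8 + 10 + 7 = 47

47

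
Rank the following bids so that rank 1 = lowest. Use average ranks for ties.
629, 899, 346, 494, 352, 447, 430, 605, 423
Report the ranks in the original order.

8, 9, 1, 6, 2, 5, 4, 7, 3

Sorted (ascending): 346, 352, 423, 430, 447, 494, 605, 629, 899
No ties — each value takes its position as its rank.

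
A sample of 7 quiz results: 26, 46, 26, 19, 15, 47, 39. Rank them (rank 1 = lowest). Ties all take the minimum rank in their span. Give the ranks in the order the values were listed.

Sorted (ascending): 15, 19, 26, 26, 39, 46, 47
The 2 values of 26 occupy positions 3–4 → each gets rank 3.

3, 6, 3, 2, 1, 7, 5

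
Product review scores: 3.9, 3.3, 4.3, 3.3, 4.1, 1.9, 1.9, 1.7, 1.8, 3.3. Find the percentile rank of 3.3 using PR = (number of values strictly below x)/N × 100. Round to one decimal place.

40.0

N = 10.
Strictly below 3.3: 4. Equal to 3.3: 3.
PR = 4/10 × 100 = 40.0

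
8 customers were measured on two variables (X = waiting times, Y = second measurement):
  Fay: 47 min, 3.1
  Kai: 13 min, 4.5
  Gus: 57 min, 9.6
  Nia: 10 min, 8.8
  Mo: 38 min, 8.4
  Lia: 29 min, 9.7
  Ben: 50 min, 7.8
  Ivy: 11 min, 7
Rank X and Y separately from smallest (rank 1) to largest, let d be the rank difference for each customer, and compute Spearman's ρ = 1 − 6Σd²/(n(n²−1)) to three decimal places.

0.071

Ranks of variable 1: 6, 3, 8, 1, 5, 4, 7, 2
Ranks of variable 2: 1, 2, 7, 6, 5, 8, 4, 3
d = r₁ − r₂: 5, 1, 1, -5, 0, -4, 3, -1
d²: 25, 1, 1, 25, 0, 16, 9, 1; Σd² = 78
ρ = 1 − 6·78/(8·63) = 1 − 468/504 = 0.071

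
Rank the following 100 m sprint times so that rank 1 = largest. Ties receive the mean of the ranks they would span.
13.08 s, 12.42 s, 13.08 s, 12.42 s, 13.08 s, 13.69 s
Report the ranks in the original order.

Sorted (descending): 13.69, 13.08, 13.08, 13.08, 12.42, 12.42
The 3 values of 13.08 occupy positions 2–4 → average rank 3.
The 2 values of 12.42 occupy positions 5–6 → average rank (5+6)/2 = 5.5.

3, 5.5, 3, 5.5, 3, 1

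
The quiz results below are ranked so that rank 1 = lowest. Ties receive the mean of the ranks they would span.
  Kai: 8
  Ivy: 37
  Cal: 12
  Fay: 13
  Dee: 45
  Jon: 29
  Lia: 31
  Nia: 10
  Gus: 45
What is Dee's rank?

Sorted (ascending): 8, 10, 12, 13, 29, 31, 37, 45, 45
The 2 values of 45 occupy positions 8–9 → average rank (8+9)/2 = 8.5.
Dee has value 45 → rank 8.5.

8.5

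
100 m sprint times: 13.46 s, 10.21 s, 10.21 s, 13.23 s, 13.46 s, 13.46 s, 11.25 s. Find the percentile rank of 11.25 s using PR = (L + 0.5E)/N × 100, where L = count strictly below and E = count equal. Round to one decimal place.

N = 7.
Strictly below 11.25: 2. Equal to 11.25: 1.
PR = (2 + 0.5·1)/7 × 100 = 35.7

35.7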